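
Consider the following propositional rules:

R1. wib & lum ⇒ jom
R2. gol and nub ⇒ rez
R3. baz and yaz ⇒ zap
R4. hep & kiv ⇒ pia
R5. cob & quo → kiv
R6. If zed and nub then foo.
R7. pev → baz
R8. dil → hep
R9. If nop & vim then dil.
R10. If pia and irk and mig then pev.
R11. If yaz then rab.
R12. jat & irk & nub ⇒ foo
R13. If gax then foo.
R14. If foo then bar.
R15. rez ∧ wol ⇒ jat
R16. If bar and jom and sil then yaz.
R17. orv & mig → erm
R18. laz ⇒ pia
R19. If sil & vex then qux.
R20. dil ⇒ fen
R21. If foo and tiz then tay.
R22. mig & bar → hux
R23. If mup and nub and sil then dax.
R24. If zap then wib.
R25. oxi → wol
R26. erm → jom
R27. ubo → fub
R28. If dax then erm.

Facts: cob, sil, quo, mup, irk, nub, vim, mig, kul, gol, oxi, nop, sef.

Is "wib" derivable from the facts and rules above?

Yes

rez  (by R2: gol, nub)
kiv  (by R5: cob, quo)
dil  (by R9: nop, vim)
dax  (by R23: mup, nub, sil)
wol  (by R25: oxi)
erm  (by R28: dax)
hep  (by R8: dil)
jat  (by R15: rez, wol)
jom  (by R26: erm)
pia  (by R4: hep, kiv)
pev  (by R10: pia, irk, mig)
foo  (by R12: jat, irk, nub)
bar  (by R14: foo)
yaz  (by R16: bar, jom, sil)
baz  (by R7: pev)
zap  (by R3: baz, yaz)
wib  (by R24: zap)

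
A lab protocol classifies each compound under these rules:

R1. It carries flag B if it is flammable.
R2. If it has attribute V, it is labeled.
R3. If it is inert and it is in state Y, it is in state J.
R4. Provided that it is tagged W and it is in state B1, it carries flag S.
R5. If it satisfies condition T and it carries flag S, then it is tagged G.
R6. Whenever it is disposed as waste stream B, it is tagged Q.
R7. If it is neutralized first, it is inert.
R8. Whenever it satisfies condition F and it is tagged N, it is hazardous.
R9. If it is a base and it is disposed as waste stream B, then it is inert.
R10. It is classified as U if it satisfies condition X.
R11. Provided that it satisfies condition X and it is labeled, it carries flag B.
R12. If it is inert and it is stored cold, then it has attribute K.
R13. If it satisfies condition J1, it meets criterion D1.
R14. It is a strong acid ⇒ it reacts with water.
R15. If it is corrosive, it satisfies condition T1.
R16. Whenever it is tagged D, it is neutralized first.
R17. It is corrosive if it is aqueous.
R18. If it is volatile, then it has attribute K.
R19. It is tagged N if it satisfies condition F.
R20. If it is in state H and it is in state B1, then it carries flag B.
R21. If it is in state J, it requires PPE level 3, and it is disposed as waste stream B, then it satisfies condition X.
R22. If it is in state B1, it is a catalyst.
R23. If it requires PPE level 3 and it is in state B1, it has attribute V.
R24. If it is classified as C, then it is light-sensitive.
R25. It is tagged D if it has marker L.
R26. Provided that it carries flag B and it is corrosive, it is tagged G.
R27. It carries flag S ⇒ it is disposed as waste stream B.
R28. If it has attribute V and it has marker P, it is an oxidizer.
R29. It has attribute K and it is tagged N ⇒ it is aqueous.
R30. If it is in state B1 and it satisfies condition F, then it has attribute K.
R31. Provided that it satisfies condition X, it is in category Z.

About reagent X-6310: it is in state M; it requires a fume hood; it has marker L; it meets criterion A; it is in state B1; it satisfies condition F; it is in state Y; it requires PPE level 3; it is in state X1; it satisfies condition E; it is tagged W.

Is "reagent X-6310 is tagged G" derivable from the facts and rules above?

Yes

By R4 (it is tagged W, it is in state B1): it carries flag S.
By R19 (it satisfies condition F): it is tagged N.
By R23 (it requires PPE level 3, it is in state B1): it has attribute V.
By R25 (it has marker L): it is tagged D.
By R27 (it carries flag S): it is disposed as waste stream B.
By R30 (it is in state B1, it satisfies condition F): it has attribute K.
By R2 (it has attribute V): it is labeled.
By R16 (it is tagged D): it is neutralized first.
By R29 (it has attribute K, it is tagged N): it is aqueous.
By R7 (it is neutralized first): it is inert.
By R17 (it is aqueous): it is corrosive.
By R3 (it is inert, it is in state Y): it is in state J.
By R21 (it is in state J, it requires PPE level 3, it is disposed as waste stream B): it satisfies condition X.
By R11 (it satisfies condition X, it is labeled): it carries flag B.
By R26 (it carries flag B, it is corrosive): it is tagged G.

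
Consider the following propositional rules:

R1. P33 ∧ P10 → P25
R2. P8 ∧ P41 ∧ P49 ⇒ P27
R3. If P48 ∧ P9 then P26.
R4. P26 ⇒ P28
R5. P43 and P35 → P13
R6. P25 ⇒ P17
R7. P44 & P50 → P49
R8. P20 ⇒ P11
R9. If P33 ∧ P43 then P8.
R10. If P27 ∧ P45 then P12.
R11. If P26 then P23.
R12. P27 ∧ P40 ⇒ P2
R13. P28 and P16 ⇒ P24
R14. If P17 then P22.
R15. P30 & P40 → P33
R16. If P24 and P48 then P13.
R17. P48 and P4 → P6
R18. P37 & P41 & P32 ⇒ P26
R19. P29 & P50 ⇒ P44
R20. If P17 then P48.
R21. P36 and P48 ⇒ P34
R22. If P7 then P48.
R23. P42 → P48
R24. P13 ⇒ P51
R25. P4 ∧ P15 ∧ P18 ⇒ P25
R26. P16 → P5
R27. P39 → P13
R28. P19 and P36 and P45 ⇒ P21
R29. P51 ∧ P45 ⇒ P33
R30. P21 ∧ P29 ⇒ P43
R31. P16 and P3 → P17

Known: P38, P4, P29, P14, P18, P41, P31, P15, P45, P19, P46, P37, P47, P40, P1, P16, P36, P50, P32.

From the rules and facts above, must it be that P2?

P26  (by R18: P37, P41, P32)
P44  (by R19: P29, P50)
P25  (by R25: P4, P15, P18)
P21  (by R28: P19, P36, P45)
P43  (by R30: P21, P29)
P28  (by R4: P26)
P17  (by R6: P25)
P49  (by R7: P44, P50)
P24  (by R13: P28, P16)
P48  (by R20: P17)
P13  (by R16: P24, P48)
P51  (by R24: P13)
P33  (by R29: P51, P45)
P8  (by R9: P33, P43)
P27  (by R2: P8, P41, P49)
P2  (by R12: P27, P40)

Yes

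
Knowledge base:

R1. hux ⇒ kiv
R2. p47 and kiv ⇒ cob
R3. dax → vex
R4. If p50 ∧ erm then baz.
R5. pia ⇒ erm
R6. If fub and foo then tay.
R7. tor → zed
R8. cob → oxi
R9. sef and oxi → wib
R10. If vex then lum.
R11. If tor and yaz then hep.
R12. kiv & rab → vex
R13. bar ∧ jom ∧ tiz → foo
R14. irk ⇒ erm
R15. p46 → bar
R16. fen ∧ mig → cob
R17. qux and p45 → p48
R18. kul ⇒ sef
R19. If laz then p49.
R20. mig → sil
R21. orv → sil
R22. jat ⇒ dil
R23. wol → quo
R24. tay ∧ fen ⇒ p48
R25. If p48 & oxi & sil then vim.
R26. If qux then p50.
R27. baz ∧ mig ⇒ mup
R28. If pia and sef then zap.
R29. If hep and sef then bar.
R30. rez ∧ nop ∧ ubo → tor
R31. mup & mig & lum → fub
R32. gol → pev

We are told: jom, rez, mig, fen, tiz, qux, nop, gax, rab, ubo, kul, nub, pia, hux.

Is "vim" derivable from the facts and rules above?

Forward chaining from the given facts derives: kiv, erm, vex, cob, sef, sil, p50, zap, tor, baz, zed, oxi, wib, lum, mup, fub.
The only rule concluding vim is R25, which needs p48; that is never established.

No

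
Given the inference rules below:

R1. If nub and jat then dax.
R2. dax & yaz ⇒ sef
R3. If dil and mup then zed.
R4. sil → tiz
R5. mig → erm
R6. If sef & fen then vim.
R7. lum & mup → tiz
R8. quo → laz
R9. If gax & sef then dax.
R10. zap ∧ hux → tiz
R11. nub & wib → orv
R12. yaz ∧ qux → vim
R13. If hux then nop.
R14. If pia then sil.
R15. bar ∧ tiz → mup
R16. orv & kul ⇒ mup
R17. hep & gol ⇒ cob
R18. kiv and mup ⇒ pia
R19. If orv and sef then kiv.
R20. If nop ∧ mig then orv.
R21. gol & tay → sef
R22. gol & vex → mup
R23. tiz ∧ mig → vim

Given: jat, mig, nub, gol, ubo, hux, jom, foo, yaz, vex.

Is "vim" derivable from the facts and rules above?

Yes

dax  (by R1: nub, jat)
sef  (by R2: dax, yaz)
nop  (by R13: hux)
orv  (by R20: nop, mig)
mup  (by R22: gol, vex)
kiv  (by R19: orv, sef)
pia  (by R18: kiv, mup)
sil  (by R14: pia)
tiz  (by R4: sil)
vim  (by R23: tiz, mig)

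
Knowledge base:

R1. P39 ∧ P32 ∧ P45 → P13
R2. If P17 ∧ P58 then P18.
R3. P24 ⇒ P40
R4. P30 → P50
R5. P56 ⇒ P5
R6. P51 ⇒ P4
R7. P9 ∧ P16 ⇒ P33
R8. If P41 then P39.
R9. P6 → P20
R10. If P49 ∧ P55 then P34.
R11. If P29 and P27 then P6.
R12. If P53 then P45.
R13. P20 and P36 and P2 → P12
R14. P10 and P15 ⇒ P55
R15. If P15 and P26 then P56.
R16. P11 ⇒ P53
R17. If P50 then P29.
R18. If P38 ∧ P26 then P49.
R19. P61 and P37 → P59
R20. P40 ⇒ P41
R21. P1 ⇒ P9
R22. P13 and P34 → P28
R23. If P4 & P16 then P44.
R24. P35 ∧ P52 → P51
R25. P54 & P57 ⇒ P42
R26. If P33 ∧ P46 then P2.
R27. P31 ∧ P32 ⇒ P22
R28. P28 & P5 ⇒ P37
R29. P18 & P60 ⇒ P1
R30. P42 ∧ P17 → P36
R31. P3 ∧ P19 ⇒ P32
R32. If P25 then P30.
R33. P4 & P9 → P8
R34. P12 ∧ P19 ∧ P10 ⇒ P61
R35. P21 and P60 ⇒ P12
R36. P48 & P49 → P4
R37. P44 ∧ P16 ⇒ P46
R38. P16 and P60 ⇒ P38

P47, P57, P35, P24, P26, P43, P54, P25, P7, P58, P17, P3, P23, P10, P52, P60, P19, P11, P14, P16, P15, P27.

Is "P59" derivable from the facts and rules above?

P18  (by R2: P17, P58)
P40  (by R3: P24)
P55  (by R14: P10, P15)
P56  (by R15: P15, P26)
P53  (by R16: P11)
P41  (by R20: P40)
P51  (by R24: P35, P52)
P42  (by R25: P54, P57)
P1  (by R29: P18, P60)
P36  (by R30: P42, P17)
P32  (by R31: P3, P19)
P30  (by R32: P25)
P38  (by R38: P16, P60)
P50  (by R4: P30)
P5  (by R5: P56)
P4  (by R6: P51)
P39  (by R8: P41)
P45  (by R12: P53)
P29  (by R17: P50)
P49  (by R18: P38, P26)
P9  (by R21: P1)
P44  (by R23: P4, P16)
P46  (by R37: P44, P16)
P13  (by R1: P39, P32, P45)
P33  (by R7: P9, P16)
P34  (by R10: P49, P55)
P6  (by R11: P29, P27)
P28  (by R22: P13, P34)
P2  (by R26: P33, P46)
P37  (by R28: P28, P5)
P20  (by R9: P6)
P12  (by R13: P20, P36, P2)
P61  (by R34: P12, P19, P10)
P59  (by R19: P61, P37)

Yes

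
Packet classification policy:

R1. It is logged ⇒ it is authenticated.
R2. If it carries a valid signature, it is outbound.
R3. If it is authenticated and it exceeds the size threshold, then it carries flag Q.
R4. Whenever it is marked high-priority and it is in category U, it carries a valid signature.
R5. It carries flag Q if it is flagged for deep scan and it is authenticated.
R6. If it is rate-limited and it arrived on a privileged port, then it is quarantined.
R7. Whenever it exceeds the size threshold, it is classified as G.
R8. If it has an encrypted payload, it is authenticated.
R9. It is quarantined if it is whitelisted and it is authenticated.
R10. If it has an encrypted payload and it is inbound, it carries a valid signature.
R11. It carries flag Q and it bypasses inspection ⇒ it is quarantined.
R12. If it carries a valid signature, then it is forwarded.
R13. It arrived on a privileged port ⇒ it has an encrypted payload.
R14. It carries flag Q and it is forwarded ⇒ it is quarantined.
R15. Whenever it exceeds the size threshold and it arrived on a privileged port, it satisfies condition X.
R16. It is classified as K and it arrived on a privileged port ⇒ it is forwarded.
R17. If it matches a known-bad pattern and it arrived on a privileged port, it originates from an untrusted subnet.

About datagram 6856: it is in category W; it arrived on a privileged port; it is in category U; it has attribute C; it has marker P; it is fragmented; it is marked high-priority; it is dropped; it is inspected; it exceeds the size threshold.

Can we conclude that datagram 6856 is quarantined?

Yes

By R4 (it is marked high-priority, it is in category U): it carries a valid signature.
By R12 (it carries a valid signature): it is forwarded.
By R13 (it arrived on a privileged port): it has an encrypted payload.
By R8 (it has an encrypted payload): it is authenticated.
By R3 (it is authenticated, it exceeds the size threshold): it carries flag Q.
By R14 (it carries flag Q, it is forwarded): it is quarantined.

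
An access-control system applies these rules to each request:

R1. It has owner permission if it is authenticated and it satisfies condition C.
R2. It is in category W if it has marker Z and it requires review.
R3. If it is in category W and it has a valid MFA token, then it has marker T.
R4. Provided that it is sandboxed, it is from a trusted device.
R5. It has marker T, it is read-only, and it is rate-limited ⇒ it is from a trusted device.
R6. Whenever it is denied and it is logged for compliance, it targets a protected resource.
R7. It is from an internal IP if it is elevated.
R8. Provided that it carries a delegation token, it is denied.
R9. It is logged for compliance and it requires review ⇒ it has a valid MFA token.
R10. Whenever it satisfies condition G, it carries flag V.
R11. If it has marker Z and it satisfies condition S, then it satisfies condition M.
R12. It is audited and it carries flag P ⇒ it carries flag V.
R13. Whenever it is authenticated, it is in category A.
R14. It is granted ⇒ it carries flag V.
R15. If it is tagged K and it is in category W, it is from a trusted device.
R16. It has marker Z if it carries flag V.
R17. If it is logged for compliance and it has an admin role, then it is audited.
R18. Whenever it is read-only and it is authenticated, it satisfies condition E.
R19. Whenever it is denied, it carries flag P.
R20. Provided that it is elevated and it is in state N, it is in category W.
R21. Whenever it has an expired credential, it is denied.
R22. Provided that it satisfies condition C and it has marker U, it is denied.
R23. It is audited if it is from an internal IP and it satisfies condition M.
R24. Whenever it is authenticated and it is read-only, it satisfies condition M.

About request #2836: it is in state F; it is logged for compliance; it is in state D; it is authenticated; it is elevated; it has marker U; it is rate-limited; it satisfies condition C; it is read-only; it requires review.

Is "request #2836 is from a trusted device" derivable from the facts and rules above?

By R7 (it is elevated): it is from an internal IP.
By R9 (it is logged for compliance, it requires review): it has a valid MFA token.
By R22 (it satisfies condition C, it has marker U): it is denied.
By R24 (it is authenticated, it is read-only): it satisfies condition M.
By R19 (it is denied): it carries flag P.
By R23 (it is from an internal IP, it satisfies condition M): it is audited.
By R12 (it is audited, it carries flag P): it carries flag V.
By R16 (it carries flag V): it has marker Z.
By R2 (it has marker Z, it requires review): it is in category W.
By R3 (it is in category W, it has a valid MFA token): it has marker T.
By R5 (it has marker T, it is read-only, it is rate-limited): it is from a trusted device.

Yes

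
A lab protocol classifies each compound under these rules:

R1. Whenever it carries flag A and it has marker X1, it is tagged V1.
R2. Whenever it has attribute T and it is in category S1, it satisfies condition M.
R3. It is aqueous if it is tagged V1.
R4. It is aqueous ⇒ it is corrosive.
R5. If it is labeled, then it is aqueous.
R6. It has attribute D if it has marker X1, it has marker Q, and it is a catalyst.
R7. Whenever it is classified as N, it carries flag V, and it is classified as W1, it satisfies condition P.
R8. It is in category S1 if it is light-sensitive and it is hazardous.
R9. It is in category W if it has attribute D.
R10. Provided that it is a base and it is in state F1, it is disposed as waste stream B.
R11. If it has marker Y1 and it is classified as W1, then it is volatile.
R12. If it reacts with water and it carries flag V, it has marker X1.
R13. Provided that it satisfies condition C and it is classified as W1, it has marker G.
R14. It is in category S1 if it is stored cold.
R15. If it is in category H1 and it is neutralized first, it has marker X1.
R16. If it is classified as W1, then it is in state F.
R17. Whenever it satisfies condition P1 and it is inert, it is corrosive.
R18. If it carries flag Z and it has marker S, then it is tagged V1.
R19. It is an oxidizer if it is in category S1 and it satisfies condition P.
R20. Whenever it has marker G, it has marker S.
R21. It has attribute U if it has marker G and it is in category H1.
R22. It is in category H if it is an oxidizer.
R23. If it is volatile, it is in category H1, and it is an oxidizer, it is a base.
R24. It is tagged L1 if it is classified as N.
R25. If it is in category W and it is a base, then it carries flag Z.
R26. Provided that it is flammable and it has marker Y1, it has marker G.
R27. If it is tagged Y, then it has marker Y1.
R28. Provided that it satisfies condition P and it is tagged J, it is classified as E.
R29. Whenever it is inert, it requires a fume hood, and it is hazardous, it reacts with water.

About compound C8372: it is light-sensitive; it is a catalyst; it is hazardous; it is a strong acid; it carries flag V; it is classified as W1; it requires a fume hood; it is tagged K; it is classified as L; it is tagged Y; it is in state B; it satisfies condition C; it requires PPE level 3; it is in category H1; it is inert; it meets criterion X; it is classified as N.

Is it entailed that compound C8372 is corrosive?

No

Forward chaining from the given facts derives: satisfies condition P, is in category S1, has marker G, is in state F, is an oxidizer, has marker S, has attribute U, is in category H, is tagged L1, has marker Y1, reacts with water, is volatile, has marker X1, is a base.
Rules concluding "it is corrosive": R4 needs "it is aqueous"; R17 needs "it satisfies condition P1" — none of these are established.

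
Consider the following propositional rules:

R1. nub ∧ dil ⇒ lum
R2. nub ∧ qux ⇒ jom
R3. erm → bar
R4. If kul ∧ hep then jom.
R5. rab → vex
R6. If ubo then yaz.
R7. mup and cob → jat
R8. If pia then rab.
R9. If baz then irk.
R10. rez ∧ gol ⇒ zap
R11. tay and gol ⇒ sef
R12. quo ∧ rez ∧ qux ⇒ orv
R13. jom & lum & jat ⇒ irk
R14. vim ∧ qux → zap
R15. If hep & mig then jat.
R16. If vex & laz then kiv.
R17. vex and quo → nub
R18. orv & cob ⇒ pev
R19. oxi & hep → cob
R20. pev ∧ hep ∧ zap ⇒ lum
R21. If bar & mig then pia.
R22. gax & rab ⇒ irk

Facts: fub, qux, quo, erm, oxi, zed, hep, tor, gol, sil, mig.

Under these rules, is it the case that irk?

No

Forward chaining from the given facts derives: bar, jat, cob, pia, rab, vex, nub, jom.
Rules concluding irk: R9 needs baz; R13 needs lum; R22 needs gax — none of these are established.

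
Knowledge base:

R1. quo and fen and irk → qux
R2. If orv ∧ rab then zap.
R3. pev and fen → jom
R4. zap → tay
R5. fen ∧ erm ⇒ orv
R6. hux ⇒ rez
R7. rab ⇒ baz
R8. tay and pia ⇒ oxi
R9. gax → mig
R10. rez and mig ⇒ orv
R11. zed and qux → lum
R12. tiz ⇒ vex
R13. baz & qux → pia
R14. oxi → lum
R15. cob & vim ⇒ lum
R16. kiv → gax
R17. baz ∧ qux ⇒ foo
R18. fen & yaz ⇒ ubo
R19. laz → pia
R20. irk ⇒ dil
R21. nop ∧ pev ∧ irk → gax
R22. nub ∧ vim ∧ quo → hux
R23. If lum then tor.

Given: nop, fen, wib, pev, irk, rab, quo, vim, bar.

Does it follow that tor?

No

Forward chaining from the given facts derives: qux, jom, baz, pia, foo, dil, gax, mig.
The only rule concluding tor is R23, which needs lum; that is never established.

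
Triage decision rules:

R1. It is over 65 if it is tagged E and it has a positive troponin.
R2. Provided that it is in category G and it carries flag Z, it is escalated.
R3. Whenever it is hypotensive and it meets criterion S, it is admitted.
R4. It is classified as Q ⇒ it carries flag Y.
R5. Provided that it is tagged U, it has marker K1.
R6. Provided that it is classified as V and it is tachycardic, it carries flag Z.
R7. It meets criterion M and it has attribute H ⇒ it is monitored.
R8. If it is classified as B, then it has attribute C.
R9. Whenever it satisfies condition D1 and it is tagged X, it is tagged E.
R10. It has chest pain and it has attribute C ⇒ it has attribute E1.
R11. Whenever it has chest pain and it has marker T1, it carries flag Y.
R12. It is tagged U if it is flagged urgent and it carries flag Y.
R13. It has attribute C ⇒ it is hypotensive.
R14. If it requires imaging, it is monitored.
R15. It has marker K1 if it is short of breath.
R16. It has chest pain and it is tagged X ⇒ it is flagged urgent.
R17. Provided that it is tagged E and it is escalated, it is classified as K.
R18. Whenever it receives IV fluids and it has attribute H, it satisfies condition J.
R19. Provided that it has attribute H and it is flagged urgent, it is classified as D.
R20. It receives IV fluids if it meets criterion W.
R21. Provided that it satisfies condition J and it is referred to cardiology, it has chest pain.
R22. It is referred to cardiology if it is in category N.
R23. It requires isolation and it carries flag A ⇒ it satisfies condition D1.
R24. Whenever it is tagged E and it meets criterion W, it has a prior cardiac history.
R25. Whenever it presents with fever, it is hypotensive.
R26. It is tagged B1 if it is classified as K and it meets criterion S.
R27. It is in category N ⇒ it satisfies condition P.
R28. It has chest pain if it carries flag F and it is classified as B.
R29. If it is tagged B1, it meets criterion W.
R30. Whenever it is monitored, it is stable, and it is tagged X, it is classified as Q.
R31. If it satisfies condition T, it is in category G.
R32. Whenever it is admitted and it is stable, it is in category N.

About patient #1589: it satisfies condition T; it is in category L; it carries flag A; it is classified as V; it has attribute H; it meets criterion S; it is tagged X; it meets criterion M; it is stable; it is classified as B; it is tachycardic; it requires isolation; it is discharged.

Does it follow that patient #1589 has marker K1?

By R6 (it is classified as V, it is tachycardic): it carries flag Z.
By R7 (it meets criterion M, it has attribute H): it is monitored.
By R8 (it is classified as B): it has attribute C.
By R13 (it has attribute C): it is hypotensive.
By R23 (it requires isolation, it carries flag A): it satisfies condition D1.
By R30 (it is monitored, it is stable, it is tagged X): it is classified as Q.
By R31 (it satisfies condition T): it is in category G.
By R2 (it is in category G, it carries flag Z): it is escalated.
By R3 (it is hypotensive, it meets criterion S): it is admitted.
By R4 (it is classified as Q): it carries flag Y.
By R9 (it satisfies condition D1, it is tagged X): it is tagged E.
By R17 (it is tagged E, it is escalated): it is classified as K.
By R26 (it is classified as K, it meets criterion S): it is tagged B1.
By R29 (it is tagged B1): it meets criterion W.
By R32 (it is admitted, it is stable): it is in category N.
By R20 (it meets criterion W): it receives IV fluids.
By R22 (it is in category N): it is referred to cardiology.
By R18 (it receives IV fluids, it has attribute H): it satisfies condition J.
By R21 (it satisfies condition J, it is referred to cardiology): it has chest pain.
By R16 (it has chest pain, it is tagged X): it is flagged urgent.
By R12 (it is flagged urgent, it carries flag Y): it is tagged U.
By R5 (it is tagged U): it has marker K1.

Yes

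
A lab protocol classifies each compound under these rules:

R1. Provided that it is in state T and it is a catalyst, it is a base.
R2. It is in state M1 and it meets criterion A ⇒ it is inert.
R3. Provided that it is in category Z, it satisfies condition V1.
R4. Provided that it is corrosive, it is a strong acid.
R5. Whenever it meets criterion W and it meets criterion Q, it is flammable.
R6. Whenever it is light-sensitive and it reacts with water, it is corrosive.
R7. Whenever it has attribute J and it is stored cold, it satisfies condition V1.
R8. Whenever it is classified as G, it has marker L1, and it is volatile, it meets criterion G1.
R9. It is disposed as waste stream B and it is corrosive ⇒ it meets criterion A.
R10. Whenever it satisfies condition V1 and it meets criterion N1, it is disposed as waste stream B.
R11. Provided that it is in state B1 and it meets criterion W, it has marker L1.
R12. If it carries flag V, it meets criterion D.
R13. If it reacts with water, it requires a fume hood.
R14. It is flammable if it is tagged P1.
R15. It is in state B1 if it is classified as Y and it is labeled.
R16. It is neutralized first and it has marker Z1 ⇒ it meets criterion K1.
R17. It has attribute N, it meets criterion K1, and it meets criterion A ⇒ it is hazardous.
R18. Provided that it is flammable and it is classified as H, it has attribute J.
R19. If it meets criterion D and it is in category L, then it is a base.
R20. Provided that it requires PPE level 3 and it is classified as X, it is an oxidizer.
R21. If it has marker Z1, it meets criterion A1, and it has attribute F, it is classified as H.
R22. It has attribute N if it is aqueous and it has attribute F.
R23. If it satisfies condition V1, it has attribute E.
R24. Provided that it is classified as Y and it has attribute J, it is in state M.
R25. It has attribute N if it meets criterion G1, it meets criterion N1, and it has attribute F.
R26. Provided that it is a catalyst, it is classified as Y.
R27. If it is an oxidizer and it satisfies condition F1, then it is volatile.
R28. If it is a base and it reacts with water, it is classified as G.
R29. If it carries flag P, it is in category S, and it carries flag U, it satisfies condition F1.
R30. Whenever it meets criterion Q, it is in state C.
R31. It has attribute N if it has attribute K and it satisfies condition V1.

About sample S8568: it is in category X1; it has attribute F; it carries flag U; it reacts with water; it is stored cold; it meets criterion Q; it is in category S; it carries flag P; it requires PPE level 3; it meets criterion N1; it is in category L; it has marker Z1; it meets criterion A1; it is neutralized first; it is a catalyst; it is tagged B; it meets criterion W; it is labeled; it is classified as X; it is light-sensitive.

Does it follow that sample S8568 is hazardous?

Forward chaining from the given facts derives: is flammable, is corrosive, requires a fume hood, meets criterion K1, is an oxidizer, is classified as H, is classified as Y, satisfies condition F1, is in state C, is a strong acid, is in state B1, has attribute J, is in state M, is volatile, satisfies condition V1, is disposed as waste stream B, has marker L1, has attribute E, meets criterion A.
The only rule concluding "it is hazardous" is R17, which needs "it has attribute N"; that is never established.

No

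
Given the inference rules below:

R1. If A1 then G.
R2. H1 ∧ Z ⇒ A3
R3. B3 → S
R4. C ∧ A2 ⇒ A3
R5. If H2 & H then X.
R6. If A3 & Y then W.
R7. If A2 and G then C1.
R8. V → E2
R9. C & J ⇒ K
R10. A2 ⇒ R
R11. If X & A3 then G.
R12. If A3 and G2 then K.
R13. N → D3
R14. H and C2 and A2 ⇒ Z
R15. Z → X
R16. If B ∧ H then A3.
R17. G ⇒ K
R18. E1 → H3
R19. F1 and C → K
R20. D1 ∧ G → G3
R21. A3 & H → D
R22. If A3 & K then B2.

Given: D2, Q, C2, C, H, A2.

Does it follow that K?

A3  (by R4: C, A2)
Z  (by R14: H, C2, A2)
X  (by R15: Z)
G  (by R11: X, A3)
K  (by R17: G)

Yes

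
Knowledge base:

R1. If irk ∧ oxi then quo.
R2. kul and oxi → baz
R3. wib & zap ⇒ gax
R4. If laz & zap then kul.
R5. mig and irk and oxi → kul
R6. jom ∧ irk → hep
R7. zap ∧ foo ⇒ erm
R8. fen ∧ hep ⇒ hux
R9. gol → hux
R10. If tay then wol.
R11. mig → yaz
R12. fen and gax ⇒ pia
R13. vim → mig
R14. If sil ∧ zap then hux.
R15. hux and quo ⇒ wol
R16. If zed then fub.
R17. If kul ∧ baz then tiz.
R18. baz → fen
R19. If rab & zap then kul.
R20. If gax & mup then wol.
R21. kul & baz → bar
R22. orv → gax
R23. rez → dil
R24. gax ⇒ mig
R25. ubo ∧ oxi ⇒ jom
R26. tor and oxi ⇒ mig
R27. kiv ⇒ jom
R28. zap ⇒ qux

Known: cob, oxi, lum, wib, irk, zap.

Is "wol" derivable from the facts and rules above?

Forward chaining from the given facts derives: quo, gax, mig, qux, kul, yaz, baz, tiz, fen, bar, pia.
Rules concluding wol: R10 needs tay; R15 needs hux; R20 needs mup — none of these are established.

No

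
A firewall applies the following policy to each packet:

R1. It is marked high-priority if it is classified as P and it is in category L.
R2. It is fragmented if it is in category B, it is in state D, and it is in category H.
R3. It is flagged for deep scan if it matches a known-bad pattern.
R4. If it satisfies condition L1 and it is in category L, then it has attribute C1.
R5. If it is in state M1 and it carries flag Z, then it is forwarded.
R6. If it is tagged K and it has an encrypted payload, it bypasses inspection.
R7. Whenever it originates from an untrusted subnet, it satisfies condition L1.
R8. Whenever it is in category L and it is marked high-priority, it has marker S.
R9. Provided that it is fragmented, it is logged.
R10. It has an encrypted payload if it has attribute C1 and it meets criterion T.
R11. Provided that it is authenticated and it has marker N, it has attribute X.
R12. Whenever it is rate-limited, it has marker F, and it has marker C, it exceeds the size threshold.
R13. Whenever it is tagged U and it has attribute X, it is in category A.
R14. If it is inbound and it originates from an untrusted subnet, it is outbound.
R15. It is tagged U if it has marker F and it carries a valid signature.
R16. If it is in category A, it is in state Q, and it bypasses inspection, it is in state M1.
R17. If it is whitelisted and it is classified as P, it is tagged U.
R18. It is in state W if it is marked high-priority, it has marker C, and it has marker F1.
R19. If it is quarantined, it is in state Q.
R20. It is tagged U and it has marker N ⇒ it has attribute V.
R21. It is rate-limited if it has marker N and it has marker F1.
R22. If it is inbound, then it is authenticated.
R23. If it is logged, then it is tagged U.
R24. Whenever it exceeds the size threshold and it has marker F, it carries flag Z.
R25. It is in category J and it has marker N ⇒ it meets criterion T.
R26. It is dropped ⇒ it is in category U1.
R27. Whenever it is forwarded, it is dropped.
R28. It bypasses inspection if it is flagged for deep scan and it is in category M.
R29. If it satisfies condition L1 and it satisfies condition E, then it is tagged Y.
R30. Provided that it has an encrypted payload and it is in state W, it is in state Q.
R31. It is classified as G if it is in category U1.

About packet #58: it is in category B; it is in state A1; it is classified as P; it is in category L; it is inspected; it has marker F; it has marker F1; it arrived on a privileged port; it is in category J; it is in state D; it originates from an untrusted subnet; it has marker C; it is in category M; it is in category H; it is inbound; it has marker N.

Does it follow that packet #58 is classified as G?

No

Forward chaining from the given facts derives: is marked high-priority, is fragmented, satisfies condition L1, has marker S, is logged, is outbound, is in state W, is rate-limited, is authenticated, is tagged U, meets criterion T, has attribute C1, has an encrypted payload, has attribute X, exceeds the size threshold, is in category A, has attribute V, carries flag Z, is in state Q.
The only rule concluding "it is classified as G" is R31, which needs "it is in category U1"; that is never established.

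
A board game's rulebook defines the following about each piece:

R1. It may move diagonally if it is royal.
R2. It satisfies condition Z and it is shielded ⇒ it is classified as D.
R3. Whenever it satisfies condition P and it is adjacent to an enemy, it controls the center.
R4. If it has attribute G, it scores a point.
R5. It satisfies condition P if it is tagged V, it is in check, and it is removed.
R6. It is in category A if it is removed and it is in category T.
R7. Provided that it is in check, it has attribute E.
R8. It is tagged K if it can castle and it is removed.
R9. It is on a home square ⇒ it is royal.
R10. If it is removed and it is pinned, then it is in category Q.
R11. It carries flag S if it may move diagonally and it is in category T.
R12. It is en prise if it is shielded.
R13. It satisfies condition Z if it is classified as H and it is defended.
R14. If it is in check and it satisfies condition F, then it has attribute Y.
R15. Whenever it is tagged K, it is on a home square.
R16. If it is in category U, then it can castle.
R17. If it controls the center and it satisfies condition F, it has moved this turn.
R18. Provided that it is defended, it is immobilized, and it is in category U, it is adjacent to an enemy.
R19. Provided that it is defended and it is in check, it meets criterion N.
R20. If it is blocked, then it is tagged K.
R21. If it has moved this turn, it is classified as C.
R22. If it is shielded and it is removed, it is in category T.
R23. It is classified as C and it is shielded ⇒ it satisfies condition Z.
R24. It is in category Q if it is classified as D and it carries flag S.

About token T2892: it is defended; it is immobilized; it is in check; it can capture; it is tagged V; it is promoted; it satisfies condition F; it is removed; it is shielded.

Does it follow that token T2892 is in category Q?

No

Forward chaining from the given facts derives: satisfies condition P, has attribute E, is en prise, has attribute Y, meets criterion N, is in category T, is in category A.
Rules concluding "it is in category Q": R10 needs "it is pinned"; R24 needs "it is classified as D" — none of these are established.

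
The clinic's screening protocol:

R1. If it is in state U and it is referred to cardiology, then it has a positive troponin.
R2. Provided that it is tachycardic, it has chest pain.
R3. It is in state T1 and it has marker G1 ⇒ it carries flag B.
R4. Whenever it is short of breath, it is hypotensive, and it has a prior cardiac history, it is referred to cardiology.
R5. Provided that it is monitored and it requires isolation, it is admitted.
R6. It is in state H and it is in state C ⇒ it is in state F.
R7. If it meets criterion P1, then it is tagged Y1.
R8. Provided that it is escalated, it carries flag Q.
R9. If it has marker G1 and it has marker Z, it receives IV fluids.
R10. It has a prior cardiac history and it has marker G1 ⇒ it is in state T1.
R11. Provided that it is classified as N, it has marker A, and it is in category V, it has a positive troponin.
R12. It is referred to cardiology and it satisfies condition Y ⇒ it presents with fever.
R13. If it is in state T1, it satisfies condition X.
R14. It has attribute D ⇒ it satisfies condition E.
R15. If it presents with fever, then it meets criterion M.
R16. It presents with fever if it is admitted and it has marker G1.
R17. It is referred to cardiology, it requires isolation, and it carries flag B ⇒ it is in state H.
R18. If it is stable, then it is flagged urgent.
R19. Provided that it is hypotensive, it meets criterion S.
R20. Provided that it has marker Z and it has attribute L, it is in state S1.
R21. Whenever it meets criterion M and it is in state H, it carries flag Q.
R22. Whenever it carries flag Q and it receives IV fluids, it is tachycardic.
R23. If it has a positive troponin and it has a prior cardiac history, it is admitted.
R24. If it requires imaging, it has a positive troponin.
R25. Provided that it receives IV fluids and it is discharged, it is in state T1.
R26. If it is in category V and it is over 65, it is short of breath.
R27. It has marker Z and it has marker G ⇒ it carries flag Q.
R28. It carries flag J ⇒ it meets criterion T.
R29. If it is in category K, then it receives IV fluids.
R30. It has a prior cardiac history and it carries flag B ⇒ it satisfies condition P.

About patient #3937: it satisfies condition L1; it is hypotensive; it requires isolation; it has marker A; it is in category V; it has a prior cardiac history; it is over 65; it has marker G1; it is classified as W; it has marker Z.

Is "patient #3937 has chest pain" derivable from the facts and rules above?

Forward chaining from the given facts derives: receives IV fluids, is in state T1, satisfies condition X, meets criterion S, is short of breath, carries flag B, is referred to cardiology, is in state H, satisfies condition P.
The only rule concluding "it has chest pain" is R2, which needs "it is tachycardic"; that is never established.

No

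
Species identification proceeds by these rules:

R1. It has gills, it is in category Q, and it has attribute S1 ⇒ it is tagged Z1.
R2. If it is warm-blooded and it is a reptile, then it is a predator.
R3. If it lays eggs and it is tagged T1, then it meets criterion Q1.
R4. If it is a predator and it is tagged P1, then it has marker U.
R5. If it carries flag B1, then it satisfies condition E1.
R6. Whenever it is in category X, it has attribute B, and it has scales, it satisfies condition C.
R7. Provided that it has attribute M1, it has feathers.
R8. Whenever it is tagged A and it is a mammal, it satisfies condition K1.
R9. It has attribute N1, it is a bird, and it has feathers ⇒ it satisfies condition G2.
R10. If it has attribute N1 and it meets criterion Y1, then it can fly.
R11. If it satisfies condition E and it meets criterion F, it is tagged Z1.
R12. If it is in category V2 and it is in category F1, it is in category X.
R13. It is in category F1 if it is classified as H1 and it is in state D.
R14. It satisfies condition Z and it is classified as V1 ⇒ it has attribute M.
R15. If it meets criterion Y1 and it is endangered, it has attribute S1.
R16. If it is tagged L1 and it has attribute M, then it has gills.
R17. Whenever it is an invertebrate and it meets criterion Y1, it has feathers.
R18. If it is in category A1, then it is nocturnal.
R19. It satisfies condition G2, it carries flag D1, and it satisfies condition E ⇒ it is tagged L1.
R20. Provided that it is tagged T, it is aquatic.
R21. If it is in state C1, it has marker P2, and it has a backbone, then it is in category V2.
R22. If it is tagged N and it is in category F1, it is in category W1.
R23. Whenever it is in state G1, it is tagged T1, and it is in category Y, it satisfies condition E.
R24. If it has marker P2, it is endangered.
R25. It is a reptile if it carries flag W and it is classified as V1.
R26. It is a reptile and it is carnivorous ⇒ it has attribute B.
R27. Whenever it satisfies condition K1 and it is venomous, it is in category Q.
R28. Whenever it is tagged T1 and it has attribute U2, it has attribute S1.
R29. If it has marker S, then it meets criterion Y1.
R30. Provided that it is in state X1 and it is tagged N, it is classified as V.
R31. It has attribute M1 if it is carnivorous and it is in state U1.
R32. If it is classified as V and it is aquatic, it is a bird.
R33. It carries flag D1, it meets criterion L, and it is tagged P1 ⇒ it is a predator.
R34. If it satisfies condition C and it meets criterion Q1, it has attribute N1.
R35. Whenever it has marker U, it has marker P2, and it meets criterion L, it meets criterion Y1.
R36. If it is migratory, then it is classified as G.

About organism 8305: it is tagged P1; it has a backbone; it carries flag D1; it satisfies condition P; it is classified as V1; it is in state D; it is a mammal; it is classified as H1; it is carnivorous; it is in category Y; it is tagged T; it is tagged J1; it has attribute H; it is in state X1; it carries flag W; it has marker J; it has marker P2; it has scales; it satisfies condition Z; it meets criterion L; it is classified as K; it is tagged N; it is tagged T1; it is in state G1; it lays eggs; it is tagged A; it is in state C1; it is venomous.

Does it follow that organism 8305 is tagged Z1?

No

Forward chaining from the given facts derives: meets criterion Q1, satisfies condition K1, is in category F1, has attribute M, is aquatic, is in category V2, is in category W1, satisfies condition E, is endangered, is a reptile, has attribute B, is in category Q, is classified as V, is a bird, is a predator, has marker U, is in category X, meets criterion Y1, satisfies condition C, has attribute S1, has attribute N1, can fly.
Rules concluding "it is tagged Z1": R1 needs "it has gills"; R11 needs "it meets criterion F" — none of these are established.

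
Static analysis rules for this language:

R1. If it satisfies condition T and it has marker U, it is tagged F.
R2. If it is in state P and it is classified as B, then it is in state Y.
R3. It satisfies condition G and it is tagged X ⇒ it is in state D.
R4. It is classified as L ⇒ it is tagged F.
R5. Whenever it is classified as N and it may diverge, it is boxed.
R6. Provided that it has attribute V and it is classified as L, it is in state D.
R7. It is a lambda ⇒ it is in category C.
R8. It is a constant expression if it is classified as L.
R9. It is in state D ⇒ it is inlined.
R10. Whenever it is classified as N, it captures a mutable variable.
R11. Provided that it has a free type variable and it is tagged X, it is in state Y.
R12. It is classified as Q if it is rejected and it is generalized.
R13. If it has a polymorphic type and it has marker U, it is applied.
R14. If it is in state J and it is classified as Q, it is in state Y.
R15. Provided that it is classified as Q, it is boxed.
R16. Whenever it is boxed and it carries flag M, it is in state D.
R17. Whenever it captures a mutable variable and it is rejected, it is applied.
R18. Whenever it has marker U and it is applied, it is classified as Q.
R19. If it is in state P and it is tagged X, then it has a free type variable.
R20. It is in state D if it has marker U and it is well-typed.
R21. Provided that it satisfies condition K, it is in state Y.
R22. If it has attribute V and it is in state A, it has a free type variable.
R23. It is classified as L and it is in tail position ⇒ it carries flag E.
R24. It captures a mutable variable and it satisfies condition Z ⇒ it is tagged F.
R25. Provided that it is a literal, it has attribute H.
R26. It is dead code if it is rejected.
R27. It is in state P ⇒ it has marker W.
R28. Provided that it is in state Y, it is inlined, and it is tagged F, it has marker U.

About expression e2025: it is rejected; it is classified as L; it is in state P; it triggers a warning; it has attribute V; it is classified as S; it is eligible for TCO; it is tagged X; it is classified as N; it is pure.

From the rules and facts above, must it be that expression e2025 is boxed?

Yes

By R4 (it is classified as L): it is tagged F.
By R6 (it has attribute V, it is classified as L): it is in state D.
By R9 (it is in state D): it is inlined.
By R10 (it is classified as N): it captures a mutable variable.
By R17 (it captures a mutable variable, it is rejected): it is applied.
By R19 (it is in state P, it is tagged X): it has a free type variable.
By R11 (it has a free type variable, it is tagged X): it is in state Y.
By R28 (it is in state Y, it is inlined, it is tagged F): it has marker U.
By R18 (it has marker U, it is applied): it is classified as Q.
By R15 (it is classified as Q): it is boxed.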